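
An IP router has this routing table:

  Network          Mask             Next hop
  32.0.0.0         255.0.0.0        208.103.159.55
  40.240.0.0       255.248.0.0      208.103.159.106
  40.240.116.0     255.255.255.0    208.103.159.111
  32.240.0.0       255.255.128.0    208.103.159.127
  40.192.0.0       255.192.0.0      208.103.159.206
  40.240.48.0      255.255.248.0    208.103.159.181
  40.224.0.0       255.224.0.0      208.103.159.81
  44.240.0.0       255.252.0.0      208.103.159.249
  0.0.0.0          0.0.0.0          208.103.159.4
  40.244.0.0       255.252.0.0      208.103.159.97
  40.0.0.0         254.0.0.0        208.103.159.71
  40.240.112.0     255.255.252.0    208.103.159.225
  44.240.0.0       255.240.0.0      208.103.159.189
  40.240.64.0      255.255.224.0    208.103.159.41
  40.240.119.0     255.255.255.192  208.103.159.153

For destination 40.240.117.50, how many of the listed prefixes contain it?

Prefixes containing 40.240.117.50:
  0.0.0.0/0 (default, matches everything)
  40.0.0.0/7 (40.0.0.0 - 41.255.255.255)
  40.192.0.0/10 (40.192.0.0 - 40.255.255.255)
  40.224.0.0/11 (40.224.0.0 - 40.255.255.255)
  40.240.0.0/13 (40.240.0.0 - 40.247.255.255)
Total matching entries: 5.

5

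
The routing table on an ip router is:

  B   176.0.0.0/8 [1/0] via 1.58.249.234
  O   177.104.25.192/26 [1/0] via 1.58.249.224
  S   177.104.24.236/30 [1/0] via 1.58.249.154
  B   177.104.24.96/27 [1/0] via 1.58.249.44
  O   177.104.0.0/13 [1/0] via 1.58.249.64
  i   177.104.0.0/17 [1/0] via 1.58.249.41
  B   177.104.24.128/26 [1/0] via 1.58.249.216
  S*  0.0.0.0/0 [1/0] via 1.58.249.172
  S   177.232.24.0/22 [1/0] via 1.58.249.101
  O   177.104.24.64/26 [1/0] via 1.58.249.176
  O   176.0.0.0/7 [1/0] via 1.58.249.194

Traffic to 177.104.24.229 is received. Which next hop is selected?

Routes whose prefix contains 177.104.24.229:
  0.0.0.0/0 (default, matches everything) -> 1.58.249.172
  176.0.0.0/7 (176.0.0.0 - 177.255.255.255) -> 1.58.249.194
  177.104.0.0/13 (177.104.0.0 - 177.111.255.255) -> 1.58.249.64
  177.104.0.0/17 (177.104.0.0 - 177.104.127.255) -> 1.58.249.41
More-specific entries that do NOT match:
  177.104.24.236/30 (177.104.24.236 - 177.104.24.239) does not contain 177.104.24.229
  177.104.24.96/27 (177.104.24.96 - 177.104.24.127) does not contain 177.104.24.229
  177.104.25.192/26 (177.104.25.192 - 177.104.25.255) does not contain 177.104.24.229
  177.104.24.128/26 (177.104.24.128 - 177.104.24.191) does not contain 177.104.24.229
  177.104.24.64/26 (177.104.24.64 - 177.104.24.127) does not contain 177.104.24.229
  177.232.24.0/22 (177.232.24.0 - 177.232.27.255) does not contain 177.104.24.229
Longest matching prefix is /17 -> next hop 1.58.249.41.

1.58.249.41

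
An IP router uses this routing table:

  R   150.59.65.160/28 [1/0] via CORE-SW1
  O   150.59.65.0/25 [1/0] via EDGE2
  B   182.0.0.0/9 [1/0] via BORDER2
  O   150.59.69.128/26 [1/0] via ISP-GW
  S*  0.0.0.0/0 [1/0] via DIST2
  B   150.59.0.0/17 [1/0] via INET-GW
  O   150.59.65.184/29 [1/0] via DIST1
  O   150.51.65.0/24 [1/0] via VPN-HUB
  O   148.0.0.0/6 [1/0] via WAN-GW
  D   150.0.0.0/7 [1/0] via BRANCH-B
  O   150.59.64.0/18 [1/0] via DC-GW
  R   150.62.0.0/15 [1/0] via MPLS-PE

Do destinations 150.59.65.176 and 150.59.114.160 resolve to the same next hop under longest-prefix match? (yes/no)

yes

150.59.65.176: longest match 150.59.64.0/18 -> DC-GW
150.59.114.160: longest match 150.59.64.0/18 -> DC-GW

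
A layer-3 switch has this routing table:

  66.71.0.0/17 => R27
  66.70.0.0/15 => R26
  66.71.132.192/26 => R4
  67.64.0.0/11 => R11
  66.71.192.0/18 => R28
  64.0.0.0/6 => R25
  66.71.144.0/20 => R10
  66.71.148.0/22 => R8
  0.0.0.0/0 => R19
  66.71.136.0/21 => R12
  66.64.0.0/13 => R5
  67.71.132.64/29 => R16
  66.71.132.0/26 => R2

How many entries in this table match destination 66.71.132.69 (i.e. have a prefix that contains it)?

Prefixes containing 66.71.132.69:
  0.0.0.0/0 (default, matches everything)
  64.0.0.0/6 (64.0.0.0 - 67.255.255.255)
  66.64.0.0/13 (66.64.0.0 - 66.71.255.255)
  66.70.0.0/15 (66.70.0.0 - 66.71.255.255)
Total matching entries: 4.

4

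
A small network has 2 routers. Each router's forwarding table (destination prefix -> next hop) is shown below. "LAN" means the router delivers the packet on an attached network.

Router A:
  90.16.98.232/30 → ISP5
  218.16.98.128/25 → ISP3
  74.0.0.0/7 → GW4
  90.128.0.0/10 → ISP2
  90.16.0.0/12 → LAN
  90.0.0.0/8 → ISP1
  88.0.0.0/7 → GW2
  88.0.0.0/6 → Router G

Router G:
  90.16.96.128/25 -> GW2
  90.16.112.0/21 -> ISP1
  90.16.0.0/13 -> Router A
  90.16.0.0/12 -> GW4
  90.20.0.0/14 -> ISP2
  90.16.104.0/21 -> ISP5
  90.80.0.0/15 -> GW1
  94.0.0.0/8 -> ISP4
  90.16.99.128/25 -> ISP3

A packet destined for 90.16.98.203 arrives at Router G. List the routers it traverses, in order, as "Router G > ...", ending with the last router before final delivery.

At Router G: longest match for 90.16.98.203 is 90.16.0.0/13 -> Router A
At Router A: longest match for 90.16.98.203 is 90.16.0.0/12 -> LAN

Router G > Router A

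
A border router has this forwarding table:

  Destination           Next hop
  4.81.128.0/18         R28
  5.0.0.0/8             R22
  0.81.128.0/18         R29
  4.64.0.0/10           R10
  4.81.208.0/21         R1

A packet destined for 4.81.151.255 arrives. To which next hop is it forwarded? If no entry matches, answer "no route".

R28

Routes whose prefix contains 4.81.151.255:
  4.64.0.0/10 (4.64.0.0 - 4.127.255.255) -> R10
  4.81.128.0/18 (4.81.128.0 - 4.81.191.255) -> R28
More-specific entries that do NOT match:
  4.81.208.0/21 (4.81.208.0 - 4.81.215.255) does not contain 4.81.151.255
Longest matching prefix is /18 -> next hop R28.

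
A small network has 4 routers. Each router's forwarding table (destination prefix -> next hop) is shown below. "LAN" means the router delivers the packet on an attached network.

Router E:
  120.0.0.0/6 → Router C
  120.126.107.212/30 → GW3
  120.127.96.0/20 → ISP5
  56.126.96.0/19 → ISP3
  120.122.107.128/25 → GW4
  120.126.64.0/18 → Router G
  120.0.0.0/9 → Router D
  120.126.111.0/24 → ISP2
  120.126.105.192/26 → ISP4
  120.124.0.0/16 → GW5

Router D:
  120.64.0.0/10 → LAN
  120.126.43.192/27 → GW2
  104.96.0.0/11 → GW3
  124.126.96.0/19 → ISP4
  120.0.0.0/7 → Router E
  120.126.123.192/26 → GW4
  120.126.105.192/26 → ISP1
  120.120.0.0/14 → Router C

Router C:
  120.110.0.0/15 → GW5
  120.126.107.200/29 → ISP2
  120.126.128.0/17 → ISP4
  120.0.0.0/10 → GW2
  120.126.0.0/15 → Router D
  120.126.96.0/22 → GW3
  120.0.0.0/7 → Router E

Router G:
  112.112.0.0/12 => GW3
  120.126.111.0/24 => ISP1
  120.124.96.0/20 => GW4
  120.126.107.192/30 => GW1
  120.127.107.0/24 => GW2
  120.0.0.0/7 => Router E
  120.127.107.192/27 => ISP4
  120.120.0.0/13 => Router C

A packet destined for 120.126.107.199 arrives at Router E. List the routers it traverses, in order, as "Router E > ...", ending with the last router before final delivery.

At Router E: longest match for 120.126.107.199 is 120.126.64.0/18 -> Router G
At Router G: longest match for 120.126.107.199 is 120.120.0.0/13 -> Router C
At Router C: longest match for 120.126.107.199 is 120.126.0.0/15 -> Router D
At Router D: longest match for 120.126.107.199 is 120.64.0.0/10 -> LAN

Router E > Router G > Router C > Router D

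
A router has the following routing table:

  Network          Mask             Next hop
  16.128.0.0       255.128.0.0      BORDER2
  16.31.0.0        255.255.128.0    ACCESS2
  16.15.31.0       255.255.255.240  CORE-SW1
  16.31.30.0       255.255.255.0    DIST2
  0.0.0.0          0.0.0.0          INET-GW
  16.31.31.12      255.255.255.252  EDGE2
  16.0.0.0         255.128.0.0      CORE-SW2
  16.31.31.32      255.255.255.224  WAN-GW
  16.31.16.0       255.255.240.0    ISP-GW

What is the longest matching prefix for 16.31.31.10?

16.31.16.0/20

Entries matching 16.31.31.10:
  0.0.0.0/0 (default, matches everything)
  16.0.0.0/9 (16.0.0.0 - 16.127.255.255)
  16.31.0.0/17 (16.31.0.0 - 16.31.127.255)
  16.31.16.0/20 (16.31.16.0 - 16.31.31.255)
Most specific is 16.31.16.0/20.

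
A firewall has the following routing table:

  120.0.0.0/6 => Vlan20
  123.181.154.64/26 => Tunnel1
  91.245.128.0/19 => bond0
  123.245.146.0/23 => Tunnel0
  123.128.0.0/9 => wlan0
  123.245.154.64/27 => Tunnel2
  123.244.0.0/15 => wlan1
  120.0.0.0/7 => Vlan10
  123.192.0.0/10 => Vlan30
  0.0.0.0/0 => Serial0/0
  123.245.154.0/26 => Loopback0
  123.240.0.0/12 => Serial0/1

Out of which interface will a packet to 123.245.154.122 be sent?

wlan1

Routes whose prefix contains 123.245.154.122:
  0.0.0.0/0 (default, matches everything) -> Serial0/0
  120.0.0.0/6 (120.0.0.0 - 123.255.255.255) -> Vlan20
  123.128.0.0/9 (123.128.0.0 - 123.255.255.255) -> wlan0
  123.192.0.0/10 (123.192.0.0 - 123.255.255.255) -> Vlan30
  123.240.0.0/12 (123.240.0.0 - 123.255.255.255) -> Serial0/1
  123.244.0.0/15 (123.244.0.0 - 123.245.255.255) -> wlan1
More-specific entries that do NOT match:
  123.245.154.64/27 (123.245.154.64 - 123.245.154.95) does not contain 123.245.154.122
  123.181.154.64/26 (123.181.154.64 - 123.181.154.127) does not contain 123.245.154.122
  123.245.154.0/26 (123.245.154.0 - 123.245.154.63) does not contain 123.245.154.122
  123.245.146.0/23 (123.245.146.0 - 123.245.147.255) does not contain 123.245.154.122
  91.245.128.0/19 (91.245.128.0 - 91.245.159.255) does not contain 123.245.154.122
Longest matching prefix is /15 -> interface wlan1.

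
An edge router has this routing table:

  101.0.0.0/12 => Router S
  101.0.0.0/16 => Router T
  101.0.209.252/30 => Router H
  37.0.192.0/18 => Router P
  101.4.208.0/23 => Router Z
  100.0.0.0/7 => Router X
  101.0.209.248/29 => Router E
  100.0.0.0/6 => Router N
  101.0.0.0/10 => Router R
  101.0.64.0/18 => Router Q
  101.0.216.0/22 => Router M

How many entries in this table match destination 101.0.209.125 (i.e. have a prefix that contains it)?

Prefixes containing 101.0.209.125:
  100.0.0.0/6 (100.0.0.0 - 103.255.255.255)
  100.0.0.0/7 (100.0.0.0 - 101.255.255.255)
  101.0.0.0/10 (101.0.0.0 - 101.63.255.255)
  101.0.0.0/12 (101.0.0.0 - 101.15.255.255)
  101.0.0.0/16 (101.0.0.0 - 101.0.255.255)
Total matching entries: 5.

5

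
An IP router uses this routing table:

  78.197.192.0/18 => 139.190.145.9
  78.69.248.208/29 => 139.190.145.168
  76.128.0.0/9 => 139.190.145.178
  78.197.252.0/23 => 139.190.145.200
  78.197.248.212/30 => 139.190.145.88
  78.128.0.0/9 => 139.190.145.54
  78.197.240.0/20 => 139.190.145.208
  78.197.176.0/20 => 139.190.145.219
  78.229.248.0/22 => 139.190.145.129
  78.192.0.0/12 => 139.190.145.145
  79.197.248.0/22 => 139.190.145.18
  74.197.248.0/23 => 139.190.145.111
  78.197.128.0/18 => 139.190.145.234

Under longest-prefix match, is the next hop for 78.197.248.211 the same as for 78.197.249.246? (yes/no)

78.197.248.211: longest match 78.197.240.0/20 -> 139.190.145.208
78.197.249.246: longest match 78.197.240.0/20 -> 139.190.145.208

yes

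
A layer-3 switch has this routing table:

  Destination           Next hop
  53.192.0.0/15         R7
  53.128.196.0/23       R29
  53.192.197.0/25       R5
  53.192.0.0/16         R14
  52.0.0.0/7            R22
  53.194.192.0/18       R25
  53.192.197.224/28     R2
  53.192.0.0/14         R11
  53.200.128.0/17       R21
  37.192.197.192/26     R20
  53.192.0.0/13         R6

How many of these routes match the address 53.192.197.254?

Prefixes containing 53.192.197.254:
  52.0.0.0/7 (52.0.0.0 - 53.255.255.255)
  53.192.0.0/13 (53.192.0.0 - 53.199.255.255)
  53.192.0.0/14 (53.192.0.0 - 53.195.255.255)
  53.192.0.0/15 (53.192.0.0 - 53.193.255.255)
  53.192.0.0/16 (53.192.0.0 - 53.192.255.255)
Total matching entries: 5.

5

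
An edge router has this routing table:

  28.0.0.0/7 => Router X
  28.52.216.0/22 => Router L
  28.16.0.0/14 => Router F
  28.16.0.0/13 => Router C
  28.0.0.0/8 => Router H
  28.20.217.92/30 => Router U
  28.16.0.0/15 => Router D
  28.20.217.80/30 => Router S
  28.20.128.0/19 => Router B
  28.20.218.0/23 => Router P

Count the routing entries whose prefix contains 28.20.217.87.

Prefixes containing 28.20.217.87:
  28.0.0.0/7 (28.0.0.0 - 29.255.255.255)
  28.0.0.0/8 (28.0.0.0 - 28.255.255.255)
  28.16.0.0/13 (28.16.0.0 - 28.23.255.255)
Total matching entries: 3.

3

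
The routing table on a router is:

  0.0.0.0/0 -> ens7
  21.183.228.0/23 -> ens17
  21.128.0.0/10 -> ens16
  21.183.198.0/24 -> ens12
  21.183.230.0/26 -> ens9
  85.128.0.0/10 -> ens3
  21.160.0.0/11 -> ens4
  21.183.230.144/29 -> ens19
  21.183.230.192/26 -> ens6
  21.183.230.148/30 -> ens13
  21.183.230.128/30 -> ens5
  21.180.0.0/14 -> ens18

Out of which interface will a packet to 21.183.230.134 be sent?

ens18

Routes whose prefix contains 21.183.230.134:
  0.0.0.0/0 (default, matches everything) -> ens7
  21.128.0.0/10 (21.128.0.0 - 21.191.255.255) -> ens16
  21.160.0.0/11 (21.160.0.0 - 21.191.255.255) -> ens4
  21.180.0.0/14 (21.180.0.0 - 21.183.255.255) -> ens18
More-specific entries that do NOT match:
  21.183.230.148/30 (21.183.230.148 - 21.183.230.151) does not contain 21.183.230.134
  21.183.230.128/30 (21.183.230.128 - 21.183.230.131) does not contain 21.183.230.134
  21.183.230.144/29 (21.183.230.144 - 21.183.230.151) does not contain 21.183.230.134
  21.183.230.0/26 (21.183.230.0 - 21.183.230.63) does not contain 21.183.230.134
  21.183.230.192/26 (21.183.230.192 - 21.183.230.255) does not contain 21.183.230.134
  21.183.198.0/24 (21.183.198.0 - 21.183.198.255) does not contain 21.183.230.134
  21.183.228.0/23 (21.183.228.0 - 21.183.229.255) does not contain 21.183.230.134
Longest matching prefix is /14 -> interface ens18.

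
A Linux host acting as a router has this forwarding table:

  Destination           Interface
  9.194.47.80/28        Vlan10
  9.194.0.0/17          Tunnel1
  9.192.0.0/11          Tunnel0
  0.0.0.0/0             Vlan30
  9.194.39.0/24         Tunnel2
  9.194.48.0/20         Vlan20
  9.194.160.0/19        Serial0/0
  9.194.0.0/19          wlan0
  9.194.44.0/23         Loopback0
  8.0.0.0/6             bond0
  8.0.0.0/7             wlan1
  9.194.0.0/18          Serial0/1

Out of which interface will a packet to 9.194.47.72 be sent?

Serial0/1

Routes whose prefix contains 9.194.47.72:
  0.0.0.0/0 (default, matches everything) -> Vlan30
  8.0.0.0/6 (8.0.0.0 - 11.255.255.255) -> bond0
  8.0.0.0/7 (8.0.0.0 - 9.255.255.255) -> wlan1
  9.192.0.0/11 (9.192.0.0 - 9.223.255.255) -> Tunnel0
  9.194.0.0/17 (9.194.0.0 - 9.194.127.255) -> Tunnel1
  9.194.0.0/18 (9.194.0.0 - 9.194.63.255) -> Serial0/1
More-specific entries that do NOT match:
  9.194.47.80/28 (9.194.47.80 - 9.194.47.95) does not contain 9.194.47.72
  9.194.39.0/24 (9.194.39.0 - 9.194.39.255) does not contain 9.194.47.72
  9.194.44.0/23 (9.194.44.0 - 9.194.45.255) does not contain 9.194.47.72
  9.194.48.0/20 (9.194.48.0 - 9.194.63.255) does not contain 9.194.47.72
  9.194.160.0/19 (9.194.160.0 - 9.194.191.255) does not contain 9.194.47.72
  9.194.0.0/19 (9.194.0.0 - 9.194.31.255) does not contain 9.194.47.72
Longest matching prefix is /18 -> interface Serial0/1.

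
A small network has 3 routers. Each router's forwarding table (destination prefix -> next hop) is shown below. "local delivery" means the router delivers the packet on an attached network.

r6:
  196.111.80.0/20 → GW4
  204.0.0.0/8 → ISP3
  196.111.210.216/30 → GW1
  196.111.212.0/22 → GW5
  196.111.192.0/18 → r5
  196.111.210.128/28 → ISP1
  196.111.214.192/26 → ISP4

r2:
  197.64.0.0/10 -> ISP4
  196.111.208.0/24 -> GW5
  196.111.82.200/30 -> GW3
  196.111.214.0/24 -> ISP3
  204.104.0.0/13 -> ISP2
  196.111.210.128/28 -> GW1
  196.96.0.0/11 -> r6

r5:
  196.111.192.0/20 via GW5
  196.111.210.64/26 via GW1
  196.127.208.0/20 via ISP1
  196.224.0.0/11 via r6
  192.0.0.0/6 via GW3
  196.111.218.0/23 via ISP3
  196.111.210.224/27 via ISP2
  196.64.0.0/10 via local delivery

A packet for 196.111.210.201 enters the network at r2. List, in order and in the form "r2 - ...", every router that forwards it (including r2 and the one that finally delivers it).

r2 - r6 - r5

At r2: longest match for 196.111.210.201 is 196.96.0.0/11 -> r6
At r6: longest match for 196.111.210.201 is 196.111.192.0/18 -> r5
At r5: longest match for 196.111.210.201 is 196.64.0.0/10 -> local delivery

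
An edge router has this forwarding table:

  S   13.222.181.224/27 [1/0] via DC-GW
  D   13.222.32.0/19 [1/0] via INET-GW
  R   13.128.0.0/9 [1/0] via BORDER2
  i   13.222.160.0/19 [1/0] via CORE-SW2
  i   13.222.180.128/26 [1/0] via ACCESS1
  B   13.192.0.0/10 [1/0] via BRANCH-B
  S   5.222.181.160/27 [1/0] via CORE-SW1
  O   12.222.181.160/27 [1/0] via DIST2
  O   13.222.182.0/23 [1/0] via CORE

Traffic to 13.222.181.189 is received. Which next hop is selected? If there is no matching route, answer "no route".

Routes whose prefix contains 13.222.181.189:
  13.128.0.0/9 (13.128.0.0 - 13.255.255.255) -> BORDER2
  13.192.0.0/10 (13.192.0.0 - 13.255.255.255) -> BRANCH-B
  13.222.160.0/19 (13.222.160.0 - 13.222.191.255) -> CORE-SW2
More-specific entries that do NOT match:
  13.222.181.224/27 (13.222.181.224 - 13.222.181.255) does not contain 13.222.181.189
  5.222.181.160/27 (5.222.181.160 - 5.222.181.191) does not contain 13.222.181.189
  12.222.181.160/27 (12.222.181.160 - 12.222.181.191) does not contain 13.222.181.189
  13.222.180.128/26 (13.222.180.128 - 13.222.180.191) does not contain 13.222.181.189
  13.222.182.0/23 (13.222.182.0 - 13.222.183.255) does not contain 13.222.181.189
Longest matching prefix is /19 -> next hop CORE-SW2.

CORE-SW2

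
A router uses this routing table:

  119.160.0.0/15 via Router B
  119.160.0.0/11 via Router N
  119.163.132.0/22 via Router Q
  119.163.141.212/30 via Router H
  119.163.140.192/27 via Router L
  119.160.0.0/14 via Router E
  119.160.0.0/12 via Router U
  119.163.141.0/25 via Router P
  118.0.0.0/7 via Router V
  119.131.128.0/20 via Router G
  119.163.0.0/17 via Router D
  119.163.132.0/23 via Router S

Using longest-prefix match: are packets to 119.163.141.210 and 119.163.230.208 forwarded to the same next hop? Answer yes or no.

119.163.141.210: longest match 119.160.0.0/14 -> Router E
119.163.230.208: longest match 119.160.0.0/14 -> Router E

yes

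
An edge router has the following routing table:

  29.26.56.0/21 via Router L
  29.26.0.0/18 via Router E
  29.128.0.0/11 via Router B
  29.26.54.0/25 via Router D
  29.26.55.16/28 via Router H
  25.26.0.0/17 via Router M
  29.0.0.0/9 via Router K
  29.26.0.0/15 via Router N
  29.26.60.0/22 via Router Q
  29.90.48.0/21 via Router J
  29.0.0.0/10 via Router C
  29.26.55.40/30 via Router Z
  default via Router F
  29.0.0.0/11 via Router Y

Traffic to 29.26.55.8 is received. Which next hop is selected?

Router E

Routes whose prefix contains 29.26.55.8:
  0.0.0.0/0 (default, matches everything) -> Router F
  29.0.0.0/9 (29.0.0.0 - 29.127.255.255) -> Router K
  29.0.0.0/10 (29.0.0.0 - 29.63.255.255) -> Router C
  29.0.0.0/11 (29.0.0.0 - 29.31.255.255) -> Router Y
  29.26.0.0/15 (29.26.0.0 - 29.27.255.255) -> Router N
  29.26.0.0/18 (29.26.0.0 - 29.26.63.255) -> Router E
More-specific entries that do NOT match:
  29.26.55.40/30 (29.26.55.40 - 29.26.55.43) does not contain 29.26.55.8
  29.26.55.16/28 (29.26.55.16 - 29.26.55.31) does not contain 29.26.55.8
  29.26.54.0/25 (29.26.54.0 - 29.26.54.127) does not contain 29.26.55.8
  29.26.60.0/22 (29.26.60.0 - 29.26.63.255) does not contain 29.26.55.8
  29.26.56.0/21 (29.26.56.0 - 29.26.63.255) does not contain 29.26.55.8
  29.90.48.0/21 (29.90.48.0 - 29.90.55.255) does not contain 29.26.55.8
Longest matching prefix is /18 -> next hop Router E.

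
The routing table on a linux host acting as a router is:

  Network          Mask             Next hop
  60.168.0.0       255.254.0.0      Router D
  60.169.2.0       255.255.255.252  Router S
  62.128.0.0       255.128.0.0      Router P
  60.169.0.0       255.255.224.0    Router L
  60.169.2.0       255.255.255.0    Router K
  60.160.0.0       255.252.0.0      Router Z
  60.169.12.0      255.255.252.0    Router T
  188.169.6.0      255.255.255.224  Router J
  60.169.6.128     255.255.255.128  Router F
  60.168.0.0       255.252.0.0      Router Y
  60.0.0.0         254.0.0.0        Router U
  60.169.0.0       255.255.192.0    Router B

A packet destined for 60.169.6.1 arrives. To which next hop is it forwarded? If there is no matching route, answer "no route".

Router L

Routes whose prefix contains 60.169.6.1:
  60.0.0.0/7 (60.0.0.0 - 61.255.255.255) -> Router U
  60.168.0.0/14 (60.168.0.0 - 60.171.255.255) -> Router Y
  60.168.0.0/15 (60.168.0.0 - 60.169.255.255) -> Router D
  60.169.0.0/18 (60.169.0.0 - 60.169.63.255) -> Router B
  60.169.0.0/19 (60.169.0.0 - 60.169.31.255) -> Router L
More-specific entries that do NOT match:
  60.169.2.0/30 (60.169.2.0 - 60.169.2.3) does not contain 60.169.6.1
  188.169.6.0/27 (188.169.6.0 - 188.169.6.31) does not contain 60.169.6.1
  60.169.6.128/25 (60.169.6.128 - 60.169.6.255) does not contain 60.169.6.1
  60.169.2.0/24 (60.169.2.0 - 60.169.2.255) does not contain 60.169.6.1
  60.169.12.0/22 (60.169.12.0 - 60.169.15.255) does not contain 60.169.6.1
Longest matching prefix is /19 -> next hop Router L.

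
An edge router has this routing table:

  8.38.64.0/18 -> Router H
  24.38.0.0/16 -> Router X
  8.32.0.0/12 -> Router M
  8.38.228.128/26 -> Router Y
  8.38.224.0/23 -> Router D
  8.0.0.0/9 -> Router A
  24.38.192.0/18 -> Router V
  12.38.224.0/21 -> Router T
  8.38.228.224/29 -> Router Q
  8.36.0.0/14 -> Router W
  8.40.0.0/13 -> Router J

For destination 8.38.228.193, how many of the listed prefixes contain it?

Prefixes containing 8.38.228.193:
  8.0.0.0/9 (8.0.0.0 - 8.127.255.255)
  8.32.0.0/12 (8.32.0.0 - 8.47.255.255)
  8.36.0.0/14 (8.36.0.0 - 8.39.255.255)
Total matching entries: 3.

3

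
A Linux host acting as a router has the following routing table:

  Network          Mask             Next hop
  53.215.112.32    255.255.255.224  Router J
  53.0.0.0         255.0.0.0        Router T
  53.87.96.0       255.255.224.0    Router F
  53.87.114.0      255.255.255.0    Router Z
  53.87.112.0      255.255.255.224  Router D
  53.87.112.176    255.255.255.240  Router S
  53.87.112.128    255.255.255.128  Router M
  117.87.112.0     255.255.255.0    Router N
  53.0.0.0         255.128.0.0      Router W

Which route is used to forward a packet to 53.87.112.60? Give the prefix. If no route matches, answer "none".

53.87.96.0/19

Entries matching 53.87.112.60:
  53.0.0.0/8 (53.0.0.0 - 53.255.255.255)
  53.0.0.0/9 (53.0.0.0 - 53.127.255.255)
  53.87.96.0/19 (53.87.96.0 - 53.87.127.255)
Most specific is 53.87.96.0/19.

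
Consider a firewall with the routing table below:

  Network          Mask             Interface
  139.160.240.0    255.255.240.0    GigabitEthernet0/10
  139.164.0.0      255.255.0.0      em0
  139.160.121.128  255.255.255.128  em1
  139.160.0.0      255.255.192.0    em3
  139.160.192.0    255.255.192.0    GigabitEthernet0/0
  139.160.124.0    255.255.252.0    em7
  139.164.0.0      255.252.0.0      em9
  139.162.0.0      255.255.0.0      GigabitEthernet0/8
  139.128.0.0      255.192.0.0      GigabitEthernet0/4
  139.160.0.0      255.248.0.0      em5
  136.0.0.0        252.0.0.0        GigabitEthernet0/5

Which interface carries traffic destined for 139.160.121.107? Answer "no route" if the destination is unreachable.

Routes whose prefix contains 139.160.121.107:
  136.0.0.0/6 (136.0.0.0 - 139.255.255.255) -> GigabitEthernet0/5
  139.128.0.0/10 (139.128.0.0 - 139.191.255.255) -> GigabitEthernet0/4
  139.160.0.0/13 (139.160.0.0 - 139.167.255.255) -> em5
More-specific entries that do NOT match:
  139.160.121.128/25 (139.160.121.128 - 139.160.121.255) does not contain 139.160.121.107
  139.160.124.0/22 (139.160.124.0 - 139.160.127.255) does not contain 139.160.121.107
  139.160.240.0/20 (139.160.240.0 - 139.160.255.255) does not contain 139.160.121.107
  139.160.0.0/18 (139.160.0.0 - 139.160.63.255) does not contain 139.160.121.107
  139.160.192.0/18 (139.160.192.0 - 139.160.255.255) does not contain 139.160.121.107
  139.164.0.0/16 (139.164.0.0 - 139.164.255.255) does not contain 139.160.121.107
  139.162.0.0/16 (139.162.0.0 - 139.162.255.255) does not contain 139.160.121.107
  139.164.0.0/14 (139.164.0.0 - 139.167.255.255) does not contain 139.160.121.107
Longest matching prefix is /13 -> interface em5.

em5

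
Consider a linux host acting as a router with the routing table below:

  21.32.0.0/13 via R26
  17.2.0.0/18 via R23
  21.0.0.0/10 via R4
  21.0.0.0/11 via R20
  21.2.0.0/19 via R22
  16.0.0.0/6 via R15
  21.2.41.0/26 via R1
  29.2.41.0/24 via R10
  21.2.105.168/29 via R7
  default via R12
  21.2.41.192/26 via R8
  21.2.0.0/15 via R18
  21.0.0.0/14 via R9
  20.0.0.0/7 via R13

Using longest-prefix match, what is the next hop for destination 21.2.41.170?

R18

Routes whose prefix contains 21.2.41.170:
  0.0.0.0/0 (default, matches everything) -> R12
  20.0.0.0/7 (20.0.0.0 - 21.255.255.255) -> R13
  21.0.0.0/10 (21.0.0.0 - 21.63.255.255) -> R4
  21.0.0.0/11 (21.0.0.0 - 21.31.255.255) -> R20
  21.0.0.0/14 (21.0.0.0 - 21.3.255.255) -> R9
  21.2.0.0/15 (21.2.0.0 - 21.3.255.255) -> R18
More-specific entries that do NOT match:
  21.2.105.168/29 (21.2.105.168 - 21.2.105.175) does not contain 21.2.41.170
  21.2.41.0/26 (21.2.41.0 - 21.2.41.63) does not contain 21.2.41.170
  21.2.41.192/26 (21.2.41.192 - 21.2.41.255) does not contain 21.2.41.170
  29.2.41.0/24 (29.2.41.0 - 29.2.41.255) does not contain 21.2.41.170
  21.2.0.0/19 (21.2.0.0 - 21.2.31.255) does not contain 21.2.41.170
  17.2.0.0/18 (17.2.0.0 - 17.2.63.255) does not contain 21.2.41.170
Longest matching prefix is /15 -> next hop R18.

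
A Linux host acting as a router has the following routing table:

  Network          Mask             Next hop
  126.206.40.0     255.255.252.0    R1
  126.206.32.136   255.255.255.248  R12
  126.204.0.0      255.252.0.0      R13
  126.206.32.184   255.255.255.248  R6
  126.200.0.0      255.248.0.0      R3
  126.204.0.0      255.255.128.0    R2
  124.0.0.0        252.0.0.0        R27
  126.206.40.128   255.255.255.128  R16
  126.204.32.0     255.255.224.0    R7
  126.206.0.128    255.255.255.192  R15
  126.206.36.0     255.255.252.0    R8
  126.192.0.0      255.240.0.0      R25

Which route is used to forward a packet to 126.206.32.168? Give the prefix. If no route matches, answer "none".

Entries matching 126.206.32.168:
  124.0.0.0/6 (124.0.0.0 - 127.255.255.255)
  126.192.0.0/12 (126.192.0.0 - 126.207.255.255)
  126.200.0.0/13 (126.200.0.0 - 126.207.255.255)
  126.204.0.0/14 (126.204.0.0 - 126.207.255.255)
Most specific is 126.204.0.0/14.

126.204.0.0/14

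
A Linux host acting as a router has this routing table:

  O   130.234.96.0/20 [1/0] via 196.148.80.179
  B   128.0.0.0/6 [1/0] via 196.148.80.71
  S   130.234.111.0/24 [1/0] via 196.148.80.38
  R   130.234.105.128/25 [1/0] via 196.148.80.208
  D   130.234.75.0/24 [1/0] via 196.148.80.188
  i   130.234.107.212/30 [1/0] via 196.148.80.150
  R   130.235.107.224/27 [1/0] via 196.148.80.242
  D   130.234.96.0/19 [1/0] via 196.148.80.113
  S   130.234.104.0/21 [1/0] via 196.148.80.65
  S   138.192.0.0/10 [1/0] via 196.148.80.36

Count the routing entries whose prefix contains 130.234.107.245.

Prefixes containing 130.234.107.245:
  128.0.0.0/6 (128.0.0.0 - 131.255.255.255)
  130.234.96.0/19 (130.234.96.0 - 130.234.127.255)
  130.234.96.0/20 (130.234.96.0 - 130.234.111.255)
  130.234.104.0/21 (130.234.104.0 - 130.234.111.255)
Total matching entries: 4.

4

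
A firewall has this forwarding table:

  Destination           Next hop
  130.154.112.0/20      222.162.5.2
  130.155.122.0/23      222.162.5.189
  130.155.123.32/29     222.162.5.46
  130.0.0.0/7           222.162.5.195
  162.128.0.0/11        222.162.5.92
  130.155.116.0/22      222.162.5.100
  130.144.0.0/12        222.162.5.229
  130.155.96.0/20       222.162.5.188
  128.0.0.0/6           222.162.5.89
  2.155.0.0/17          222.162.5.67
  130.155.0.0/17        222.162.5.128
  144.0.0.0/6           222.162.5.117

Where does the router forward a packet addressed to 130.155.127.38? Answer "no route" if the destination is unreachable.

222.162.5.128

Routes whose prefix contains 130.155.127.38:
  128.0.0.0/6 (128.0.0.0 - 131.255.255.255) -> 222.162.5.89
  130.0.0.0/7 (130.0.0.0 - 131.255.255.255) -> 222.162.5.195
  130.144.0.0/12 (130.144.0.0 - 130.159.255.255) -> 222.162.5.229
  130.155.0.0/17 (130.155.0.0 - 130.155.127.255) -> 222.162.5.128
More-specific entries that do NOT match:
  130.155.123.32/29 (130.155.123.32 - 130.155.123.39) does not contain 130.155.127.38
  130.155.122.0/23 (130.155.122.0 - 130.155.123.255) does not contain 130.155.127.38
  130.155.116.0/22 (130.155.116.0 - 130.155.119.255) does not contain 130.155.127.38
  130.154.112.0/20 (130.154.112.0 - 130.154.127.255) does not contain 130.155.127.38
  130.155.96.0/20 (130.155.96.0 - 130.155.111.255) does not contain 130.155.127.38
Longest matching prefix is /17 -> next hop 222.162.5.128.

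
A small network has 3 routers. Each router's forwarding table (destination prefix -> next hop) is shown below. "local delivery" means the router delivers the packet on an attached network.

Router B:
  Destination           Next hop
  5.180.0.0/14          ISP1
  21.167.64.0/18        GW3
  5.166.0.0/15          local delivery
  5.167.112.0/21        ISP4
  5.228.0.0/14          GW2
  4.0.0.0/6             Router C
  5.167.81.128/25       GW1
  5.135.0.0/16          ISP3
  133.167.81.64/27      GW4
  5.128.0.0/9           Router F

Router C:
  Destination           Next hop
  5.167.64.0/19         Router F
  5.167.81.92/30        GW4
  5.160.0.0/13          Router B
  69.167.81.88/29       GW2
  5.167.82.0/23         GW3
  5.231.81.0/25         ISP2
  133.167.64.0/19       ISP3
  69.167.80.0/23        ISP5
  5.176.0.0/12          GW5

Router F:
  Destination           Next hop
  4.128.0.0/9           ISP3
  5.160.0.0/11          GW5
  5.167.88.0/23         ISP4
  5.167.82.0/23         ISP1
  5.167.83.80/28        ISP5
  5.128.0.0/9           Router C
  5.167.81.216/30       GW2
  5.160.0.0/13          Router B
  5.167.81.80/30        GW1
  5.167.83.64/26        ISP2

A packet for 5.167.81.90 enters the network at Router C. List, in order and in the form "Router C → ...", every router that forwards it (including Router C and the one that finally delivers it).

At Router C: longest match for 5.167.81.90 is 5.167.64.0/19 -> Router F
At Router F: longest match for 5.167.81.90 is 5.160.0.0/13 -> Router B
At Router B: longest match for 5.167.81.90 is 5.166.0.0/15 -> local delivery

Router C → Router F → Router B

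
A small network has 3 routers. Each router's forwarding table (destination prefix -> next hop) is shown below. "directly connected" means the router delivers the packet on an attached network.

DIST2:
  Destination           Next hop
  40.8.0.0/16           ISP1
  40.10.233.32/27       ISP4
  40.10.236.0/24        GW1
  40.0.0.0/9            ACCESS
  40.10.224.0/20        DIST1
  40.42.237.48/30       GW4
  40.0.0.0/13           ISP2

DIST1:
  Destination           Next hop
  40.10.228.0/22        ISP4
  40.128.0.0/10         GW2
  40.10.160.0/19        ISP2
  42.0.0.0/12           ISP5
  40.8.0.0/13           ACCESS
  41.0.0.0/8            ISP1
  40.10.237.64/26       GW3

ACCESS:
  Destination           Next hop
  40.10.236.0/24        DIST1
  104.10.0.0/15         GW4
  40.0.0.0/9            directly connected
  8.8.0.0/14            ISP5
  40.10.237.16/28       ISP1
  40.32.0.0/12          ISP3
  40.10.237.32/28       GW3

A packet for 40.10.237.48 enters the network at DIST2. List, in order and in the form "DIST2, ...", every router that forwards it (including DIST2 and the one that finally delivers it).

DIST2, DIST1, ACCESS

At DIST2: longest match for 40.10.237.48 is 40.10.224.0/20 -> DIST1
At DIST1: longest match for 40.10.237.48 is 40.8.0.0/13 -> ACCESS
At ACCESS: longest match for 40.10.237.48 is 40.0.0.0/9 -> directly connected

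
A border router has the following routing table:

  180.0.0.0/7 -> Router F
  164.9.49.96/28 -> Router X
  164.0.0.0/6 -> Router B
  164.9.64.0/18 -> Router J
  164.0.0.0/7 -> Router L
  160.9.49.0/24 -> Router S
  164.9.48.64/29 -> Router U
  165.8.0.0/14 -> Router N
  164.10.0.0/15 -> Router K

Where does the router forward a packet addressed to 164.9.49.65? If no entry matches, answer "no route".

Router L

Routes whose prefix contains 164.9.49.65:
  164.0.0.0/6 (164.0.0.0 - 167.255.255.255) -> Router B
  164.0.0.0/7 (164.0.0.0 - 165.255.255.255) -> Router L
More-specific entries that do NOT match:
  164.9.48.64/29 (164.9.48.64 - 164.9.48.71) does not contain 164.9.49.65
  164.9.49.96/28 (164.9.49.96 - 164.9.49.111) does not contain 164.9.49.65
  160.9.49.0/24 (160.9.49.0 - 160.9.49.255) does not contain 164.9.49.65
  164.9.64.0/18 (164.9.64.0 - 164.9.127.255) does not contain 164.9.49.65
  164.10.0.0/15 (164.10.0.0 - 164.11.255.255) does not contain 164.9.49.65
  165.8.0.0/14 (165.8.0.0 - 165.11.255.255) does not contain 164.9.49.65
Longest matching prefix is /7 -> next hop Router L.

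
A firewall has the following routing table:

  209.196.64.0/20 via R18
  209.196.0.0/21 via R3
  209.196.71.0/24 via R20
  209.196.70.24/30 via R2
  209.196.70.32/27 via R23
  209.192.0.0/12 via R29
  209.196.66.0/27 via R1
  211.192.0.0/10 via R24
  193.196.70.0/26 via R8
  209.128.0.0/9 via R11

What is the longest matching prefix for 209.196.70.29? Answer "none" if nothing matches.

Entries matching 209.196.70.29:
  209.128.0.0/9 (209.128.0.0 - 209.255.255.255)
  209.192.0.0/12 (209.192.0.0 - 209.207.255.255)
  209.196.64.0/20 (209.196.64.0 - 209.196.79.255)
Most specific is 209.196.64.0/20.

209.196.64.0/20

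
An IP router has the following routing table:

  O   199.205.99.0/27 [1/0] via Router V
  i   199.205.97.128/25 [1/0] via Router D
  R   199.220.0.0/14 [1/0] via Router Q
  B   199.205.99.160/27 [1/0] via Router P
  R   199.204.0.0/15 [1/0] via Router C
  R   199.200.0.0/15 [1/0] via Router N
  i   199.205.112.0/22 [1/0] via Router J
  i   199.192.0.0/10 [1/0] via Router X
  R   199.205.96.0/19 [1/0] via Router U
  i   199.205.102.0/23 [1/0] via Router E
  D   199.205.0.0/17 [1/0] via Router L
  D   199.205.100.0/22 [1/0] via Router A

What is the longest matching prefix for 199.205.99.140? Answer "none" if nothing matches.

Entries matching 199.205.99.140:
  199.192.0.0/10 (199.192.0.0 - 199.255.255.255)
  199.204.0.0/15 (199.204.0.0 - 199.205.255.255)
  199.205.0.0/17 (199.205.0.0 - 199.205.127.255)
  199.205.96.0/19 (199.205.96.0 - 199.205.127.255)
Most specific is 199.205.96.0/19.

199.205.96.0/19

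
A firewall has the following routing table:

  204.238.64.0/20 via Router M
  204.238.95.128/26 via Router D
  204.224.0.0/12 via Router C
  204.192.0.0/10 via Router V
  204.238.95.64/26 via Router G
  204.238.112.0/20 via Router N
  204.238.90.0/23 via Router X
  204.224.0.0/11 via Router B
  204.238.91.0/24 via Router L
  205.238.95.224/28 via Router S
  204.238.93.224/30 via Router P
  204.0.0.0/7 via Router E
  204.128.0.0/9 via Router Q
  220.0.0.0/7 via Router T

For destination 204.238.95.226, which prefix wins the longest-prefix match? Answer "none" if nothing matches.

Entries matching 204.238.95.226:
  204.0.0.0/7 (204.0.0.0 - 205.255.255.255)
  204.128.0.0/9 (204.128.0.0 - 204.255.255.255)
  204.192.0.0/10 (204.192.0.0 - 204.255.255.255)
  204.224.0.0/11 (204.224.0.0 - 204.255.255.255)
  204.224.0.0/12 (204.224.0.0 - 204.239.255.255)
Most specific is 204.224.0.0/12.

204.224.0.0/12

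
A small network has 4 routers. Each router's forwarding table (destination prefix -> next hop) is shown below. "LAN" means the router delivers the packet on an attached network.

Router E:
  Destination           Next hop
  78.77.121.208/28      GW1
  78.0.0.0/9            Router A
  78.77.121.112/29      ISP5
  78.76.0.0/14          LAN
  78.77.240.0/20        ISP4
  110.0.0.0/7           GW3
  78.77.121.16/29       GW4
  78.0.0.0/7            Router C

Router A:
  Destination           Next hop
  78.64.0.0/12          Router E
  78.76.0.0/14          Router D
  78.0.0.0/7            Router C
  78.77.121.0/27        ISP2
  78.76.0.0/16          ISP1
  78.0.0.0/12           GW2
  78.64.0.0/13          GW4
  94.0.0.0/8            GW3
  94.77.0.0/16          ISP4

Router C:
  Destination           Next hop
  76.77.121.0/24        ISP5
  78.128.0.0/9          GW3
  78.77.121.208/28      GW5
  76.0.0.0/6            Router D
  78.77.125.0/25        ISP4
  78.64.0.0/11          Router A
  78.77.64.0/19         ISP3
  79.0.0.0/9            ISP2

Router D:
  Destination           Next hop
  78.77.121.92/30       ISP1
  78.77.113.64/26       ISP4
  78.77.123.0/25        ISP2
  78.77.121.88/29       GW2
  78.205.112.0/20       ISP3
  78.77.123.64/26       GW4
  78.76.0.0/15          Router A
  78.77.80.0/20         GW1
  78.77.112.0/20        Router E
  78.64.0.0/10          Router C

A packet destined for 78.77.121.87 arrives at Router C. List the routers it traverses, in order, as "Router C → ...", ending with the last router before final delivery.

At Router C: longest match for 78.77.121.87 is 78.64.0.0/11 -> Router A
At Router A: longest match for 78.77.121.87 is 78.76.0.0/14 -> Router D
At Router D: longest match for 78.77.121.87 is 78.77.112.0/20 -> Router E
At Router E: longest match for 78.77.121.87 is 78.76.0.0/14 -> LAN

Router C → Router A → Router D → Router E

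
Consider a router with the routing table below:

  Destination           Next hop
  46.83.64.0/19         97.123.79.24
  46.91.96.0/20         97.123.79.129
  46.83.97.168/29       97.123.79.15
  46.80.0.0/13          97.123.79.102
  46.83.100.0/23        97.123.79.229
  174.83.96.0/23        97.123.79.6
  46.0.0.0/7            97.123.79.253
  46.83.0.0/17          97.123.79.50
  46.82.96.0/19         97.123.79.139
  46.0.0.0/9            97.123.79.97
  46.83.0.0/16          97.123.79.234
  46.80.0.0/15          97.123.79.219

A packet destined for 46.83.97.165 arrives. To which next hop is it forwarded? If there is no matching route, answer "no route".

Routes whose prefix contains 46.83.97.165:
  46.0.0.0/7 (46.0.0.0 - 47.255.255.255) -> 97.123.79.253
  46.0.0.0/9 (46.0.0.0 - 46.127.255.255) -> 97.123.79.97
  46.80.0.0/13 (46.80.0.0 - 46.87.255.255) -> 97.123.79.102
  46.83.0.0/16 (46.83.0.0 - 46.83.255.255) -> 97.123.79.234
  46.83.0.0/17 (46.83.0.0 - 46.83.127.255) -> 97.123.79.50
More-specific entries that do NOT match:
  46.83.97.168/29 (46.83.97.168 - 46.83.97.175) does not contain 46.83.97.165
  46.83.100.0/23 (46.83.100.0 - 46.83.101.255) does not contain 46.83.97.165
  174.83.96.0/23 (174.83.96.0 - 174.83.97.255) does not contain 46.83.97.165
  46.91.96.0/20 (46.91.96.0 - 46.91.111.255) does not contain 46.83.97.165
  46.83.64.0/19 (46.83.64.0 - 46.83.95.255) does not contain 46.83.97.165
  46.82.96.0/19 (46.82.96.0 - 46.82.127.255) does not contain 46.83.97.165
Longest matching prefix is /17 -> next hop 97.123.79.50.

97.123.79.50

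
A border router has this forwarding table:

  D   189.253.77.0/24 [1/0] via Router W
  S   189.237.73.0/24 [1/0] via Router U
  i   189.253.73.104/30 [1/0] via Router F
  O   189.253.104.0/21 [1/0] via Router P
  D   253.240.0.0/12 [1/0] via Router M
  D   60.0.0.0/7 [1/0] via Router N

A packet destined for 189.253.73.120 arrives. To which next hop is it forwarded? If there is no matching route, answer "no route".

No entry's prefix contains 189.253.73.120; there is no default route.

no route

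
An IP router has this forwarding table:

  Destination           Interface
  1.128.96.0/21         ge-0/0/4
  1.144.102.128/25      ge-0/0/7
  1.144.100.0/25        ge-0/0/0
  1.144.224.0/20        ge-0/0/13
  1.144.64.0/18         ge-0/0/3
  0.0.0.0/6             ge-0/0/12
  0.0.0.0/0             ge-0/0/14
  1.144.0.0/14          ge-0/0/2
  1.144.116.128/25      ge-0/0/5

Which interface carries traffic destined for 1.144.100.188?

Routes whose prefix contains 1.144.100.188:
  0.0.0.0/0 (default, matches everything) -> ge-0/0/14
  0.0.0.0/6 (0.0.0.0 - 3.255.255.255) -> ge-0/0/12
  1.144.0.0/14 (1.144.0.0 - 1.147.255.255) -> ge-0/0/2
  1.144.64.0/18 (1.144.64.0 - 1.144.127.255) -> ge-0/0/3
More-specific entries that do NOT match:
  1.144.102.128/25 (1.144.102.128 - 1.144.102.255) does not contain 1.144.100.188
  1.144.100.0/25 (1.144.100.0 - 1.144.100.127) does not contain 1.144.100.188
  1.144.116.128/25 (1.144.116.128 - 1.144.116.255) does not contain 1.144.100.188
  1.128.96.0/21 (1.128.96.0 - 1.128.103.255) does not contain 1.144.100.188
  1.144.224.0/20 (1.144.224.0 - 1.144.239.255) does not contain 1.144.100.188
Longest matching prefix is /18 -> interface ge-0/0/3.

ge-0/0/3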